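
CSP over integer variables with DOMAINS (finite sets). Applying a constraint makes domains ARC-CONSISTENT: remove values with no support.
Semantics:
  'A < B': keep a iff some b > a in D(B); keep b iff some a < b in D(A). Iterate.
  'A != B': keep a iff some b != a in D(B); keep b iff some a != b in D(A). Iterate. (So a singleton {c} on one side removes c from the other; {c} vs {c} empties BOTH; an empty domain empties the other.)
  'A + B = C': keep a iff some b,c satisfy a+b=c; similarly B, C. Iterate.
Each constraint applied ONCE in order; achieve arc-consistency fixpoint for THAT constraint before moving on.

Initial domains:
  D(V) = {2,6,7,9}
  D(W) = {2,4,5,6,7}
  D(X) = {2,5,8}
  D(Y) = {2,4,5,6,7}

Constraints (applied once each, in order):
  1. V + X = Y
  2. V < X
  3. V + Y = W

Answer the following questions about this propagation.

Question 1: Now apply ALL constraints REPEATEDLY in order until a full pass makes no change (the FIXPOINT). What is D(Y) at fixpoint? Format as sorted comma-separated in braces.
Answer: {}

Derivation:
pass 0 (initial): D(Y)={2,4,5,6,7}
pass 1: V {2,6,7,9}->{2}; W {2,4,5,6,7}->{6}; X {2,5,8}->{5}; Y {2,4,5,6,7}->{4}
pass 2: V {2}->{}; W {6}->{}; X {5}->{}; Y {4}->{}
pass 3: no change
Fixpoint after 3 passes: D(Y) = {}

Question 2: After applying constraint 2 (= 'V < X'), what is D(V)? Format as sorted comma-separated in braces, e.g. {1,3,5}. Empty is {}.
Answer: {2}

Derivation:
Constraint 1 (V + X = Y) on D(V)={2,6,7,9} D(X)={2,5,8} D(Y)={2,4,5,6,7}: V {2,6,7,9}->{2}; X {2,5,8}->{2,5}; Y {2,4,5,6,7}->{4,7}
Constraint 2 (V < X) on D(V)={2} D(X)={2,5}: X {2,5}->{5}
So after constraint 2: D(V) = {2}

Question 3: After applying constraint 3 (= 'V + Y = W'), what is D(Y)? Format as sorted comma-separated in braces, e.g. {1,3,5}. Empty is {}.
Constraint 1 (V + X = Y) on D(V)={2,6,7,9} D(X)={2,5,8} D(Y)={2,4,5,6,7}: V {2,6,7,9}->{2}; X {2,5,8}->{2,5}; Y {2,4,5,6,7}->{4,7}
Constraint 2 (V < X) on D(V)={2} D(X)={2,5}: X {2,5}->{5}
Constraint 3 (V + Y = W) on D(V)={2} D(Y)={4,7} D(W)={2,4,5,6,7}: Y {4,7}->{4}; W {2,4,5,6,7}->{6}
So after constraint 3: D(Y) = {4}

Answer: {4}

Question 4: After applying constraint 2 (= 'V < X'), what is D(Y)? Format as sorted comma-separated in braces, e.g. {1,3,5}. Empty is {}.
Constraint 1 (V + X = Y) on D(V)={2,6,7,9} D(X)={2,5,8} D(Y)={2,4,5,6,7}: V {2,6,7,9}->{2}; X {2,5,8}->{2,5}; Y {2,4,5,6,7}->{4,7}
Constraint 2 (V < X) on D(V)={2} D(X)={2,5}: X {2,5}->{5}
So after constraint 2: D(Y) = {4,7}

Answer: {4,7}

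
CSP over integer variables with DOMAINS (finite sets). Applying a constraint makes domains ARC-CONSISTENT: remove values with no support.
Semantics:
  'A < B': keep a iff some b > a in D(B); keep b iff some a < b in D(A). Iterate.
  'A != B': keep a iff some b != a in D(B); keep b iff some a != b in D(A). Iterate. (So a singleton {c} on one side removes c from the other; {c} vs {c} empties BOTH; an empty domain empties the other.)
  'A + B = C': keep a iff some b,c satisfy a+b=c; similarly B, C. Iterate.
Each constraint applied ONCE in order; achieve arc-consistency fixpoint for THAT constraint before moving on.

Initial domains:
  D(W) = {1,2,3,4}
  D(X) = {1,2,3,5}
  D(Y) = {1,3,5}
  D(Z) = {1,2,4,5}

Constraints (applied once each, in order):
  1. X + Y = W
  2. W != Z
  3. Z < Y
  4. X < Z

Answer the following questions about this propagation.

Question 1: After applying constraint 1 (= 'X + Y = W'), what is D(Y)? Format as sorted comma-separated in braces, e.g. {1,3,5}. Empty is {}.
Answer: {1,3}

Derivation:
Constraint 1 (X + Y = W) on D(X)={1,2,3,5} D(Y)={1,3,5} D(W)={1,2,3,4}: X {1,2,3,5}->{1,2,3}; Y {1,3,5}->{1,3}; W {1,2,3,4}->{2,3,4}
So after constraint 1: D(Y) = {1,3}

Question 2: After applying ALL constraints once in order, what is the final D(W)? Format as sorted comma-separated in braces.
Answer: {2,3,4}

Derivation:
Constraint 1 (X + Y = W) on D(X)={1,2,3,5} D(Y)={1,3,5} D(W)={1,2,3,4}: X {1,2,3,5}->{1,2,3}; Y {1,3,5}->{1,3}; W {1,2,3,4}->{2,3,4}
Constraint 2 (W != Z) on D(W)={2,3,4} D(Z)={1,2,4,5}: no change
Constraint 3 (Z < Y) on D(Z)={1,2,4,5} D(Y)={1,3}: Z {1,2,4,5}->{1,2}; Y {1,3}->{3}
Constraint 4 (X < Z) on D(X)={1,2,3} D(Z)={1,2}: X {1,2,3}->{1}; Z {1,2}->{2}
So after all 4 constraints: D(W) = {2,3,4}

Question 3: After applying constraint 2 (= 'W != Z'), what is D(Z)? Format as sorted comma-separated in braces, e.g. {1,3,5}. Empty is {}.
Answer: {1,2,4,5}

Derivation:
Constraint 1 (X + Y = W) on D(X)={1,2,3,5} D(Y)={1,3,5} D(W)={1,2,3,4}: X {1,2,3,5}->{1,2,3}; Y {1,3,5}->{1,3}; W {1,2,3,4}->{2,3,4}
Constraint 2 (W != Z) on D(W)={2,3,4} D(Z)={1,2,4,5}: no change
So after constraint 2: D(Z) = {1,2,4,5}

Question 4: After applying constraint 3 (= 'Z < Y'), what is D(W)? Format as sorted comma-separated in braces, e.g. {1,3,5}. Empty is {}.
Answer: {2,3,4}

Derivation:
Constraint 1 (X + Y = W) on D(X)={1,2,3,5} D(Y)={1,3,5} D(W)={1,2,3,4}: X {1,2,3,5}->{1,2,3}; Y {1,3,5}->{1,3}; W {1,2,3,4}->{2,3,4}
Constraint 2 (W != Z) on D(W)={2,3,4} D(Z)={1,2,4,5}: no change
Constraint 3 (Z < Y) on D(Z)={1,2,4,5} D(Y)={1,3}: Z {1,2,4,5}->{1,2}; Y {1,3}->{3}
So after constraint 3: D(W) = {2,3,4}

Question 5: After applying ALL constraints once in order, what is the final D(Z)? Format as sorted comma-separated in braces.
Answer: {2}

Derivation:
Constraint 1 (X + Y = W) on D(X)={1,2,3,5} D(Y)={1,3,5} D(W)={1,2,3,4}: X {1,2,3,5}->{1,2,3}; Y {1,3,5}->{1,3}; W {1,2,3,4}->{2,3,4}
Constraint 2 (W != Z) on D(W)={2,3,4} D(Z)={1,2,4,5}: no change
Constraint 3 (Z < Y) on D(Z)={1,2,4,5} D(Y)={1,3}: Z {1,2,4,5}->{1,2}; Y {1,3}->{3}
Constraint 4 (X < Z) on D(X)={1,2,3} D(Z)={1,2}: X {1,2,3}->{1}; Z {1,2}->{2}
So after all 4 constraints: D(Z) = {2}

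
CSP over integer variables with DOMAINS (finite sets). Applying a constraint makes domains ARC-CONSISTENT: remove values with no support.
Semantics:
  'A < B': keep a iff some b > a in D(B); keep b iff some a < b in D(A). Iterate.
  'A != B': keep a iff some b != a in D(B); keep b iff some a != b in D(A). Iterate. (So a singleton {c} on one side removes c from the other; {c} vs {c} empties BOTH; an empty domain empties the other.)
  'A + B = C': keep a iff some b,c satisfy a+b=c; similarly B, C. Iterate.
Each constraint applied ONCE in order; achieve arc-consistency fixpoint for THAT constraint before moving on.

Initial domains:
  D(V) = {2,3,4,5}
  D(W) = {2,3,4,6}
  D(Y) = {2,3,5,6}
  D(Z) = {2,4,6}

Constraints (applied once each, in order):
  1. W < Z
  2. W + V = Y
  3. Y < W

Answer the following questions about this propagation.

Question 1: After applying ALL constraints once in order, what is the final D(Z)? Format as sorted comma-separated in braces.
Constraint 1 (W < Z) on D(W)={2,3,4,6} D(Z)={2,4,6}: W {2,3,4,6}->{2,3,4}; Z {2,4,6}->{4,6}
Constraint 2 (W + V = Y) on D(W)={2,3,4} D(V)={2,3,4,5} D(Y)={2,3,5,6}: V {2,3,4,5}->{2,3,4}; Y {2,3,5,6}->{5,6}
Constraint 3 (Y < W) on D(Y)={5,6} D(W)={2,3,4}: Y {5,6}->{}; W {2,3,4}->{}
So after all 3 constraints: D(Z) = {4,6}

Answer: {4,6}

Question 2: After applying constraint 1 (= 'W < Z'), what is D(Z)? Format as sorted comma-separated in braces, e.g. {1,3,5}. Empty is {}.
Answer: {4,6}

Derivation:
Constraint 1 (W < Z) on D(W)={2,3,4,6} D(Z)={2,4,6}: W {2,3,4,6}->{2,3,4}; Z {2,4,6}->{4,6}
So after constraint 1: D(Z) = {4,6}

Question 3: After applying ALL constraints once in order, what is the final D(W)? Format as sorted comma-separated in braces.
Answer: {}

Derivation:
Constraint 1 (W < Z) on D(W)={2,3,4,6} D(Z)={2,4,6}: W {2,3,4,6}->{2,3,4}; Z {2,4,6}->{4,6}
Constraint 2 (W + V = Y) on D(W)={2,3,4} D(V)={2,3,4,5} D(Y)={2,3,5,6}: V {2,3,4,5}->{2,3,4}; Y {2,3,5,6}->{5,6}
Constraint 3 (Y < W) on D(Y)={5,6} D(W)={2,3,4}: Y {5,6}->{}; W {2,3,4}->{}
So after all 3 constraints: D(W) = {}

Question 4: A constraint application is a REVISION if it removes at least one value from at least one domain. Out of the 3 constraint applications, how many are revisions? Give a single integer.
Answer: 3

Derivation:
Constraint 1 (W < Z) on D(W)={2,3,4,6} D(Z)={2,4,6}: W {2,3,4,6}->{2,3,4}; Z {2,4,6}->{4,6} => REVISION
Constraint 2 (W + V = Y) on D(W)={2,3,4} D(V)={2,3,4,5} D(Y)={2,3,5,6}: V {2,3,4,5}->{2,3,4}; Y {2,3,5,6}->{5,6} => REVISION
Constraint 3 (Y < W) on D(Y)={5,6} D(W)={2,3,4}: Y {5,6}->{}; W {2,3,4}->{} => REVISION
Total revisions = 3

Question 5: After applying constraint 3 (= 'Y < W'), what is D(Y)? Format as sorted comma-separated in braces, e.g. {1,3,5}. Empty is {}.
Answer: {}

Derivation:
Constraint 1 (W < Z) on D(W)={2,3,4,6} D(Z)={2,4,6}: W {2,3,4,6}->{2,3,4}; Z {2,4,6}->{4,6}
Constraint 2 (W + V = Y) on D(W)={2,3,4} D(V)={2,3,4,5} D(Y)={2,3,5,6}: V {2,3,4,5}->{2,3,4}; Y {2,3,5,6}->{5,6}
Constraint 3 (Y < W) on D(Y)={5,6} D(W)={2,3,4}: Y {5,6}->{}; W {2,3,4}->{}
So after constraint 3: D(Y) = {}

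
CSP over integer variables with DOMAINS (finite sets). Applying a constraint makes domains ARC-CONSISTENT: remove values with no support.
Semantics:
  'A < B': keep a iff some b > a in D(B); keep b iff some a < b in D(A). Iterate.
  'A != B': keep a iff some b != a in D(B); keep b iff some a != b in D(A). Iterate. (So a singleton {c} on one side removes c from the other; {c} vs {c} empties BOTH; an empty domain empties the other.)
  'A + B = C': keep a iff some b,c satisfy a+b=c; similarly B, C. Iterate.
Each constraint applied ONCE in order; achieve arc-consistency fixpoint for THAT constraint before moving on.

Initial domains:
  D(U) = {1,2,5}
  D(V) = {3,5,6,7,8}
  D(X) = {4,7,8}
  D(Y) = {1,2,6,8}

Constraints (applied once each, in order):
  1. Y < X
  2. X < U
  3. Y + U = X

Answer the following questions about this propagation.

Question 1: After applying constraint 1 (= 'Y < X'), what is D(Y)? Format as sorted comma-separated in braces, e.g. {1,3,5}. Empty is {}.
Constraint 1 (Y < X) on D(Y)={1,2,6,8} D(X)={4,7,8}: Y {1,2,6,8}->{1,2,6}
So after constraint 1: D(Y) = {1,2,6}

Answer: {1,2,6}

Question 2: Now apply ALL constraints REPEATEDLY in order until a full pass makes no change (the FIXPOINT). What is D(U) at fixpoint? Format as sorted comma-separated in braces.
pass 0 (initial): D(U)={1,2,5}
pass 1: U {1,2,5}->{}; X {4,7,8}->{}; Y {1,2,6,8}->{}
pass 2: no change
Fixpoint after 2 passes: D(U) = {}

Answer: {}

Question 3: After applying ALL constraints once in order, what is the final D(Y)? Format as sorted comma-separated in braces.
Constraint 1 (Y < X) on D(Y)={1,2,6,8} D(X)={4,7,8}: Y {1,2,6,8}->{1,2,6}
Constraint 2 (X < U) on D(X)={4,7,8} D(U)={1,2,5}: X {4,7,8}->{4}; U {1,2,5}->{5}
Constraint 3 (Y + U = X) on D(Y)={1,2,6} D(U)={5} D(X)={4}: Y {1,2,6}->{}; U {5}->{}; X {4}->{}
So after all 3 constraints: D(Y) = {}

Answer: {}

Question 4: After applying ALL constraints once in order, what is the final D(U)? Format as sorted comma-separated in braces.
Constraint 1 (Y < X) on D(Y)={1,2,6,8} D(X)={4,7,8}: Y {1,2,6,8}->{1,2,6}
Constraint 2 (X < U) on D(X)={4,7,8} D(U)={1,2,5}: X {4,7,8}->{4}; U {1,2,5}->{5}
Constraint 3 (Y + U = X) on D(Y)={1,2,6} D(U)={5} D(X)={4}: Y {1,2,6}->{}; U {5}->{}; X {4}->{}
So after all 3 constraints: D(U) = {}

Answer: {}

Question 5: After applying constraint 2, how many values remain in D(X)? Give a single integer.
Answer: 1

Derivation:
Constraint 1 (Y < X) on D(Y)={1,2,6,8} D(X)={4,7,8}: Y {1,2,6,8}->{1,2,6}
Constraint 2 (X < U) on D(X)={4,7,8} D(U)={1,2,5}: X {4,7,8}->{4}; U {1,2,5}->{5}
So after constraint 2: D(X)={4}, size = 1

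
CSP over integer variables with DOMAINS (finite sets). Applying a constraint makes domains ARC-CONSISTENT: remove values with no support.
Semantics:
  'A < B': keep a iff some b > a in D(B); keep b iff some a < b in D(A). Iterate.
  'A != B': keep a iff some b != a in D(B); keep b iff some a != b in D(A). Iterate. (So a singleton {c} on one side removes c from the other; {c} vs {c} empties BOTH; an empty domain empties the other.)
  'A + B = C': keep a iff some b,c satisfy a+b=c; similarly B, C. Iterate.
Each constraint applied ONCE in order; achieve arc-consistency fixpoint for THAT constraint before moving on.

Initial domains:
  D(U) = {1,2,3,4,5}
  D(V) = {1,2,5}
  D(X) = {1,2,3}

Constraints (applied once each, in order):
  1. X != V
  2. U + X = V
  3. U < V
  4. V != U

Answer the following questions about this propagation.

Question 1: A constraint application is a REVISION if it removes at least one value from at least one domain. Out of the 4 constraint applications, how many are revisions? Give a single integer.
Constraint 1 (X != V) on D(X)={1,2,3} D(V)={1,2,5}: no change => not a revision
Constraint 2 (U + X = V) on D(U)={1,2,3,4,5} D(X)={1,2,3} D(V)={1,2,5}: U {1,2,3,4,5}->{1,2,3,4}; V {1,2,5}->{2,5} => REVISION
Constraint 3 (U < V) on D(U)={1,2,3,4} D(V)={2,5}: no change => not a revision
Constraint 4 (V != U) on D(V)={2,5} D(U)={1,2,3,4}: no change => not a revision
Total revisions = 1

Answer: 1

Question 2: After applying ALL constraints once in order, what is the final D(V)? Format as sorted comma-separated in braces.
Constraint 1 (X != V) on D(X)={1,2,3} D(V)={1,2,5}: no change
Constraint 2 (U + X = V) on D(U)={1,2,3,4,5} D(X)={1,2,3} D(V)={1,2,5}: U {1,2,3,4,5}->{1,2,3,4}; V {1,2,5}->{2,5}
Constraint 3 (U < V) on D(U)={1,2,3,4} D(V)={2,5}: no change
Constraint 4 (V != U) on D(V)={2,5} D(U)={1,2,3,4}: no change
So after all 4 constraints: D(V) = {2,5}

Answer: {2,5}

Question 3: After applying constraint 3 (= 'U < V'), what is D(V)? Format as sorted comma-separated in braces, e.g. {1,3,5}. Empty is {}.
Constraint 1 (X != V) on D(X)={1,2,3} D(V)={1,2,5}: no change
Constraint 2 (U + X = V) on D(U)={1,2,3,4,5} D(X)={1,2,3} D(V)={1,2,5}: U {1,2,3,4,5}->{1,2,3,4}; V {1,2,5}->{2,5}
Constraint 3 (U < V) on D(U)={1,2,3,4} D(V)={2,5}: no change
So after constraint 3: D(V) = {2,5}

Answer: {2,5}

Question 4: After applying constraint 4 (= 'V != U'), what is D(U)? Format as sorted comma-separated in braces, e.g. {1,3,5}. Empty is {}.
Answer: {1,2,3,4}

Derivation:
Constraint 1 (X != V) on D(X)={1,2,3} D(V)={1,2,5}: no change
Constraint 2 (U + X = V) on D(U)={1,2,3,4,5} D(X)={1,2,3} D(V)={1,2,5}: U {1,2,3,4,5}->{1,2,3,4}; V {1,2,5}->{2,5}
Constraint 3 (U < V) on D(U)={1,2,3,4} D(V)={2,5}: no change
Constraint 4 (V != U) on D(V)={2,5} D(U)={1,2,3,4}: no change
So after constraint 4: D(U) = {1,2,3,4}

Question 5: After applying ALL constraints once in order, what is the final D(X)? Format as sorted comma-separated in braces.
Answer: {1,2,3}

Derivation:
Constraint 1 (X != V) on D(X)={1,2,3} D(V)={1,2,5}: no change
Constraint 2 (U + X = V) on D(U)={1,2,3,4,5} D(X)={1,2,3} D(V)={1,2,5}: U {1,2,3,4,5}->{1,2,3,4}; V {1,2,5}->{2,5}
Constraint 3 (U < V) on D(U)={1,2,3,4} D(V)={2,5}: no change
Constraint 4 (V != U) on D(V)={2,5} D(U)={1,2,3,4}: no change
So after all 4 constraints: D(X) = {1,2,3}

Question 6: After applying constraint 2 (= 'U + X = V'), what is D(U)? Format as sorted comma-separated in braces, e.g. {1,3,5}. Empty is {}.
Answer: {1,2,3,4}

Derivation:
Constraint 1 (X != V) on D(X)={1,2,3} D(V)={1,2,5}: no change
Constraint 2 (U + X = V) on D(U)={1,2,3,4,5} D(X)={1,2,3} D(V)={1,2,5}: U {1,2,3,4,5}->{1,2,3,4}; V {1,2,5}->{2,5}
So after constraint 2: D(U) = {1,2,3,4}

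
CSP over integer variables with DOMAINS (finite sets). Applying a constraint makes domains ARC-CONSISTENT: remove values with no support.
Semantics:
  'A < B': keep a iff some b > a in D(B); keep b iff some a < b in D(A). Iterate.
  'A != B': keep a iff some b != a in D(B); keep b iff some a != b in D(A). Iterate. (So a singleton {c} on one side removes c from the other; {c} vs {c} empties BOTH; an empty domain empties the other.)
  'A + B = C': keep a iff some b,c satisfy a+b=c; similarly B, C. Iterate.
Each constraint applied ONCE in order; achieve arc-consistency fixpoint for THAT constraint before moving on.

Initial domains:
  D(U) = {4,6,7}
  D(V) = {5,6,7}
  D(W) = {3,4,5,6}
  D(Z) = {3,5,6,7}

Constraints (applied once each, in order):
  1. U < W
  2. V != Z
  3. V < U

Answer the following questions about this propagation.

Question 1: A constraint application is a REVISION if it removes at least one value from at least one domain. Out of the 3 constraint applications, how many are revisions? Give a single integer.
Answer: 2

Derivation:
Constraint 1 (U < W) on D(U)={4,6,7} D(W)={3,4,5,6}: U {4,6,7}->{4}; W {3,4,5,6}->{5,6} => REVISION
Constraint 2 (V != Z) on D(V)={5,6,7} D(Z)={3,5,6,7}: no change => not a revision
Constraint 3 (V < U) on D(V)={5,6,7} D(U)={4}: V {5,6,7}->{}; U {4}->{} => REVISION
Total revisions = 2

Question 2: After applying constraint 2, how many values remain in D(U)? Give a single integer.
Answer: 1

Derivation:
Constraint 1 (U < W) on D(U)={4,6,7} D(W)={3,4,5,6}: U {4,6,7}->{4}; W {3,4,5,6}->{5,6}
Constraint 2 (V != Z) on D(V)={5,6,7} D(Z)={3,5,6,7}: no change
So after constraint 2: D(U)={4}, size = 1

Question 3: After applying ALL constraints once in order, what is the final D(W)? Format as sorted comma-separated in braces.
Answer: {5,6}

Derivation:
Constraint 1 (U < W) on D(U)={4,6,7} D(W)={3,4,5,6}: U {4,6,7}->{4}; W {3,4,5,6}->{5,6}
Constraint 2 (V != Z) on D(V)={5,6,7} D(Z)={3,5,6,7}: no change
Constraint 3 (V < U) on D(V)={5,6,7} D(U)={4}: V {5,6,7}->{}; U {4}->{}
So after all 3 constraints: D(W) = {5,6}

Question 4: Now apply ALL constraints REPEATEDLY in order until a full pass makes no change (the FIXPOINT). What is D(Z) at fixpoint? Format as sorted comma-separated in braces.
Answer: {}

Derivation:
pass 0 (initial): D(Z)={3,5,6,7}
pass 1: U {4,6,7}->{}; V {5,6,7}->{}; W {3,4,5,6}->{5,6}
pass 2: W {5,6}->{}; Z {3,5,6,7}->{}
pass 3: no change
Fixpoint after 3 passes: D(Z) = {}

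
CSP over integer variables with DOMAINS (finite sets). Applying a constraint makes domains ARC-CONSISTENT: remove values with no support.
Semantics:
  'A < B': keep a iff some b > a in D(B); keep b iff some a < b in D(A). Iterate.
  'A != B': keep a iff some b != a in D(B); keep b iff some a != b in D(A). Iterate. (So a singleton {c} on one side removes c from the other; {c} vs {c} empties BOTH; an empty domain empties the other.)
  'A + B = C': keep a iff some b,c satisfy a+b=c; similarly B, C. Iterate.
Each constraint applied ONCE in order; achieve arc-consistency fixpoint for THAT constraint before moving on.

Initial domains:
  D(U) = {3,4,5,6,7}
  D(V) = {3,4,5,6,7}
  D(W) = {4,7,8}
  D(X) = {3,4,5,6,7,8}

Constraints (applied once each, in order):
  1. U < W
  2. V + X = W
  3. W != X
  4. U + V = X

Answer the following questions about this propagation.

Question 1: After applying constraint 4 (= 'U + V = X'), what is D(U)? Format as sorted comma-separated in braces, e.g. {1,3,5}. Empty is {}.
Answer: {}

Derivation:
Constraint 1 (U < W) on D(U)={3,4,5,6,7} D(W)={4,7,8}: no change
Constraint 2 (V + X = W) on D(V)={3,4,5,6,7} D(X)={3,4,5,6,7,8} D(W)={4,7,8}: V {3,4,5,6,7}->{3,4,5}; X {3,4,5,6,7,8}->{3,4,5}; W {4,7,8}->{7,8}
Constraint 3 (W != X) on D(W)={7,8} D(X)={3,4,5}: no change
Constraint 4 (U + V = X) on D(U)={3,4,5,6,7} D(V)={3,4,5} D(X)={3,4,5}: U {3,4,5,6,7}->{}; V {3,4,5}->{}; X {3,4,5}->{}
So after constraint 4: D(U) = {}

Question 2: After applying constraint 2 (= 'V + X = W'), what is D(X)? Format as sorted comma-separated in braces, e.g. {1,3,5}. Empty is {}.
Answer: {3,4,5}

Derivation:
Constraint 1 (U < W) on D(U)={3,4,5,6,7} D(W)={4,7,8}: no change
Constraint 2 (V + X = W) on D(V)={3,4,5,6,7} D(X)={3,4,5,6,7,8} D(W)={4,7,8}: V {3,4,5,6,7}->{3,4,5}; X {3,4,5,6,7,8}->{3,4,5}; W {4,7,8}->{7,8}
So after constraint 2: D(X) = {3,4,5}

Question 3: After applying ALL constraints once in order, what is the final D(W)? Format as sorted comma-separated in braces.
Answer: {7,8}

Derivation:
Constraint 1 (U < W) on D(U)={3,4,5,6,7} D(W)={4,7,8}: no change
Constraint 2 (V + X = W) on D(V)={3,4,5,6,7} D(X)={3,4,5,6,7,8} D(W)={4,7,8}: V {3,4,5,6,7}->{3,4,5}; X {3,4,5,6,7,8}->{3,4,5}; W {4,7,8}->{7,8}
Constraint 3 (W != X) on D(W)={7,8} D(X)={3,4,5}: no change
Constraint 4 (U + V = X) on D(U)={3,4,5,6,7} D(V)={3,4,5} D(X)={3,4,5}: U {3,4,5,6,7}->{}; V {3,4,5}->{}; X {3,4,5}->{}
So after all 4 constraints: D(W) = {7,8}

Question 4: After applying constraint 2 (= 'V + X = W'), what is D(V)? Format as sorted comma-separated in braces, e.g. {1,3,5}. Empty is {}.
Constraint 1 (U < W) on D(U)={3,4,5,6,7} D(W)={4,7,8}: no change
Constraint 2 (V + X = W) on D(V)={3,4,5,6,7} D(X)={3,4,5,6,7,8} D(W)={4,7,8}: V {3,4,5,6,7}->{3,4,5}; X {3,4,5,6,7,8}->{3,4,5}; W {4,7,8}->{7,8}
So after constraint 2: D(V) = {3,4,5}

Answer: {3,4,5}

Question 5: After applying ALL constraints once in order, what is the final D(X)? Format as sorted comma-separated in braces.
Answer: {}

Derivation:
Constraint 1 (U < W) on D(U)={3,4,5,6,7} D(W)={4,7,8}: no change
Constraint 2 (V + X = W) on D(V)={3,4,5,6,7} D(X)={3,4,5,6,7,8} D(W)={4,7,8}: V {3,4,5,6,7}->{3,4,5}; X {3,4,5,6,7,8}->{3,4,5}; W {4,7,8}->{7,8}
Constraint 3 (W != X) on D(W)={7,8} D(X)={3,4,5}: no change
Constraint 4 (U + V = X) on D(U)={3,4,5,6,7} D(V)={3,4,5} D(X)={3,4,5}: U {3,4,5,6,7}->{}; V {3,4,5}->{}; X {3,4,5}->{}
So after all 4 constraints: D(X) = {}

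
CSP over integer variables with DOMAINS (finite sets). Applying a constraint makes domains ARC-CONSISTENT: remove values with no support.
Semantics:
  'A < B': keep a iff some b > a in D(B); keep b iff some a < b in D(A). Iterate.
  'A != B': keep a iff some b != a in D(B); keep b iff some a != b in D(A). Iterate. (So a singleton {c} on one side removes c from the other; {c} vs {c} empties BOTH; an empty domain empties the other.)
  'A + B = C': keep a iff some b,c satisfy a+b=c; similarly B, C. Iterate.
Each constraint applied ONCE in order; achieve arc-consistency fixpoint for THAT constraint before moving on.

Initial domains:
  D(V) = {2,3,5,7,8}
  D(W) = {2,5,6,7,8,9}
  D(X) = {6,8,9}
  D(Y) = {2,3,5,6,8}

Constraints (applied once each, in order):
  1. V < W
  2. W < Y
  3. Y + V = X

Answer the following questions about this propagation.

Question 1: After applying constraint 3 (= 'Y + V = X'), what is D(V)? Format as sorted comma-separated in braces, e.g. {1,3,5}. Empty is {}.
Answer: {2,3}

Derivation:
Constraint 1 (V < W) on D(V)={2,3,5,7,8} D(W)={2,5,6,7,8,9}: W {2,5,6,7,8,9}->{5,6,7,8,9}
Constraint 2 (W < Y) on D(W)={5,6,7,8,9} D(Y)={2,3,5,6,8}: W {5,6,7,8,9}->{5,6,7}; Y {2,3,5,6,8}->{6,8}
Constraint 3 (Y + V = X) on D(Y)={6,8} D(V)={2,3,5,7,8} D(X)={6,8,9}: Y {6,8}->{6}; V {2,3,5,7,8}->{2,3}; X {6,8,9}->{8,9}
So after constraint 3: D(V) = {2,3}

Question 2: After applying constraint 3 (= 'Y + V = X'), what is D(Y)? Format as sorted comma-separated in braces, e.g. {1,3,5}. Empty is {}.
Constraint 1 (V < W) on D(V)={2,3,5,7,8} D(W)={2,5,6,7,8,9}: W {2,5,6,7,8,9}->{5,6,7,8,9}
Constraint 2 (W < Y) on D(W)={5,6,7,8,9} D(Y)={2,3,5,6,8}: W {5,6,7,8,9}->{5,6,7}; Y {2,3,5,6,8}->{6,8}
Constraint 3 (Y + V = X) on D(Y)={6,8} D(V)={2,3,5,7,8} D(X)={6,8,9}: Y {6,8}->{6}; V {2,3,5,7,8}->{2,3}; X {6,8,9}->{8,9}
So after constraint 3: D(Y) = {6}

Answer: {6}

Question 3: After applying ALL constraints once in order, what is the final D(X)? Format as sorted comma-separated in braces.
Answer: {8,9}

Derivation:
Constraint 1 (V < W) on D(V)={2,3,5,7,8} D(W)={2,5,6,7,8,9}: W {2,5,6,7,8,9}->{5,6,7,8,9}
Constraint 2 (W < Y) on D(W)={5,6,7,8,9} D(Y)={2,3,5,6,8}: W {5,6,7,8,9}->{5,6,7}; Y {2,3,5,6,8}->{6,8}
Constraint 3 (Y + V = X) on D(Y)={6,8} D(V)={2,3,5,7,8} D(X)={6,8,9}: Y {6,8}->{6}; V {2,3,5,7,8}->{2,3}; X {6,8,9}->{8,9}
So after all 3 constraints: D(X) = {8,9}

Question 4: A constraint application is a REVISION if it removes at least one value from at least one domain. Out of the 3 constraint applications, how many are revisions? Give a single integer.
Constraint 1 (V < W) on D(V)={2,3,5,7,8} D(W)={2,5,6,7,8,9}: W {2,5,6,7,8,9}->{5,6,7,8,9} => REVISION
Constraint 2 (W < Y) on D(W)={5,6,7,8,9} D(Y)={2,3,5,6,8}: W {5,6,7,8,9}->{5,6,7}; Y {2,3,5,6,8}->{6,8} => REVISION
Constraint 3 (Y + V = X) on D(Y)={6,8} D(V)={2,3,5,7,8} D(X)={6,8,9}: Y {6,8}->{6}; V {2,3,5,7,8}->{2,3}; X {6,8,9}->{8,9} => REVISION
Total revisions = 3

Answer: 3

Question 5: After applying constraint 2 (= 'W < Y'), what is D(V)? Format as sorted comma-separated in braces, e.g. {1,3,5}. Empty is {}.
Answer: {2,3,5,7,8}

Derivation:
Constraint 1 (V < W) on D(V)={2,3,5,7,8} D(W)={2,5,6,7,8,9}: W {2,5,6,7,8,9}->{5,6,7,8,9}
Constraint 2 (W < Y) on D(W)={5,6,7,8,9} D(Y)={2,3,5,6,8}: W {5,6,7,8,9}->{5,6,7}; Y {2,3,5,6,8}->{6,8}
So after constraint 2: D(V) = {2,3,5,7,8}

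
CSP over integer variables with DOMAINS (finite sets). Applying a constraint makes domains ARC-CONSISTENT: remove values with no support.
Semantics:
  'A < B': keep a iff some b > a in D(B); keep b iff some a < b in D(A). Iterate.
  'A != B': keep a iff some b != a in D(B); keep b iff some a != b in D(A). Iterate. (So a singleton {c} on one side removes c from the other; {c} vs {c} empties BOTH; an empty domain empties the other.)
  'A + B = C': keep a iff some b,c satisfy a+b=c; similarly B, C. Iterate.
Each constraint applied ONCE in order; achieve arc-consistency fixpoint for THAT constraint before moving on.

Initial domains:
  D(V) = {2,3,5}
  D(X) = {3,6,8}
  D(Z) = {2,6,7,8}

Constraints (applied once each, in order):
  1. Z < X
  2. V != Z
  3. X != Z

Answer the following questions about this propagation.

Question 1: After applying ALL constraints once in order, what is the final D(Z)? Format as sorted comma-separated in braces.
Constraint 1 (Z < X) on D(Z)={2,6,7,8} D(X)={3,6,8}: Z {2,6,7,8}->{2,6,7}
Constraint 2 (V != Z) on D(V)={2,3,5} D(Z)={2,6,7}: no change
Constraint 3 (X != Z) on D(X)={3,6,8} D(Z)={2,6,7}: no change
So after all 3 constraints: D(Z) = {2,6,7}

Answer: {2,6,7}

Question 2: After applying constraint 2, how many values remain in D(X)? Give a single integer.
Answer: 3

Derivation:
Constraint 1 (Z < X) on D(Z)={2,6,7,8} D(X)={3,6,8}: Z {2,6,7,8}->{2,6,7}
Constraint 2 (V != Z) on D(V)={2,3,5} D(Z)={2,6,7}: no change
So after constraint 2: D(X)={3,6,8}, size = 3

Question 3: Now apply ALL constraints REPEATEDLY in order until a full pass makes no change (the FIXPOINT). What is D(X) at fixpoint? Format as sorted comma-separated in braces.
Answer: {3,6,8}

Derivation:
pass 0 (initial): D(X)={3,6,8}
pass 1: Z {2,6,7,8}->{2,6,7}
pass 2: no change
Fixpoint after 2 passes: D(X) = {3,6,8}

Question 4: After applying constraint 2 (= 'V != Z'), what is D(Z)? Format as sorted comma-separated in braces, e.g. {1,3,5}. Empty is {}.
Answer: {2,6,7}

Derivation:
Constraint 1 (Z < X) on D(Z)={2,6,7,8} D(X)={3,6,8}: Z {2,6,7,8}->{2,6,7}
Constraint 2 (V != Z) on D(V)={2,3,5} D(Z)={2,6,7}: no change
So after constraint 2: D(Z) = {2,6,7}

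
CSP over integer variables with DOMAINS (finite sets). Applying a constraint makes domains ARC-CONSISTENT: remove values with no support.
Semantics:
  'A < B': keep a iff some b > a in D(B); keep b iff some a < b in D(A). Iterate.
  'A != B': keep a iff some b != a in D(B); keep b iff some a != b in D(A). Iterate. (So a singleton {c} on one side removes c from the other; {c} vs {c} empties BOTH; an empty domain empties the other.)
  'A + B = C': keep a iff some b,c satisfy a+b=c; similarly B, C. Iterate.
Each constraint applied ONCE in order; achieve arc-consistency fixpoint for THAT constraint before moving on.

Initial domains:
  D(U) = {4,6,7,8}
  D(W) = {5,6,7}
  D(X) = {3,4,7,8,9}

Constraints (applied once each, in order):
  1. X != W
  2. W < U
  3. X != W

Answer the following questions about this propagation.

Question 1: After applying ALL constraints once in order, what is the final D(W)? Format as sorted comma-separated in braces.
Answer: {5,6,7}

Derivation:
Constraint 1 (X != W) on D(X)={3,4,7,8,9} D(W)={5,6,7}: no change
Constraint 2 (W < U) on D(W)={5,6,7} D(U)={4,6,7,8}: U {4,6,7,8}->{6,7,8}
Constraint 3 (X != W) on D(X)={3,4,7,8,9} D(W)={5,6,7}: no change
So after all 3 constraints: D(W) = {5,6,7}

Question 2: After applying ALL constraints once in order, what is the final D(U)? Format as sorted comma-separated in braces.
Constraint 1 (X != W) on D(X)={3,4,7,8,9} D(W)={5,6,7}: no change
Constraint 2 (W < U) on D(W)={5,6,7} D(U)={4,6,7,8}: U {4,6,7,8}->{6,7,8}
Constraint 3 (X != W) on D(X)={3,4,7,8,9} D(W)={5,6,7}: no change
So after all 3 constraints: D(U) = {6,7,8}

Answer: {6,7,8}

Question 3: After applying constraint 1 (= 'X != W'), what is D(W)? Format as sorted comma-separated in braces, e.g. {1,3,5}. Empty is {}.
Answer: {5,6,7}

Derivation:
Constraint 1 (X != W) on D(X)={3,4,7,8,9} D(W)={5,6,7}: no change
So after constraint 1: D(W) = {5,6,7}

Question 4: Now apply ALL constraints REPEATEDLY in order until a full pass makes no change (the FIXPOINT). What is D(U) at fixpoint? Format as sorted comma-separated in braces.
Answer: {6,7,8}

Derivation:
pass 0 (initial): D(U)={4,6,7,8}
pass 1: U {4,6,7,8}->{6,7,8}
pass 2: no change
Fixpoint after 2 passes: D(U) = {6,7,8}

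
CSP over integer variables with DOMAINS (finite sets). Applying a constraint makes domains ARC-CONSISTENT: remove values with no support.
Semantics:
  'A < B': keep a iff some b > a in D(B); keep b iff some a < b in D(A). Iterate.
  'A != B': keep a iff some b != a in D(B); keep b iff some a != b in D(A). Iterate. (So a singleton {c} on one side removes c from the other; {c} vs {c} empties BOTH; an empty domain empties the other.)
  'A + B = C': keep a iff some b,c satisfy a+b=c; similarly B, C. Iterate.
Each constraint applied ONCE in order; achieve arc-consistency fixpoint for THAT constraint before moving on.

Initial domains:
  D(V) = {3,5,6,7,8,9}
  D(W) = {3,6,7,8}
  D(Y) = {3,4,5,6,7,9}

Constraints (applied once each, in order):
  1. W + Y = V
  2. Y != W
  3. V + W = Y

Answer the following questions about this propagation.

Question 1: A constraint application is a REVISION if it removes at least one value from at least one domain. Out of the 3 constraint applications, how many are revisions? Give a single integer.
Constraint 1 (W + Y = V) on D(W)={3,6,7,8} D(Y)={3,4,5,6,7,9} D(V)={3,5,6,7,8,9}: W {3,6,7,8}->{3,6}; Y {3,4,5,6,7,9}->{3,4,5,6}; V {3,5,6,7,8,9}->{6,7,8,9} => REVISION
Constraint 2 (Y != W) on D(Y)={3,4,5,6} D(W)={3,6}: no change => not a revision
Constraint 3 (V + W = Y) on D(V)={6,7,8,9} D(W)={3,6} D(Y)={3,4,5,6}: V {6,7,8,9}->{}; W {3,6}->{}; Y {3,4,5,6}->{} => REVISION
Total revisions = 2

Answer: 2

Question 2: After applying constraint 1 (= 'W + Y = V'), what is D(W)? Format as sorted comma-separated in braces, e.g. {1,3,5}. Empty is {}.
Answer: {3,6}

Derivation:
Constraint 1 (W + Y = V) on D(W)={3,6,7,8} D(Y)={3,4,5,6,7,9} D(V)={3,5,6,7,8,9}: W {3,6,7,8}->{3,6}; Y {3,4,5,6,7,9}->{3,4,5,6}; V {3,5,6,7,8,9}->{6,7,8,9}
So after constraint 1: D(W) = {3,6}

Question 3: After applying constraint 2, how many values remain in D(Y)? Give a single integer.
Answer: 4

Derivation:
Constraint 1 (W + Y = V) on D(W)={3,6,7,8} D(Y)={3,4,5,6,7,9} D(V)={3,5,6,7,8,9}: W {3,6,7,8}->{3,6}; Y {3,4,5,6,7,9}->{3,4,5,6}; V {3,5,6,7,8,9}->{6,7,8,9}
Constraint 2 (Y != W) on D(Y)={3,4,5,6} D(W)={3,6}: no change
So after constraint 2: D(Y)={3,4,5,6}, size = 4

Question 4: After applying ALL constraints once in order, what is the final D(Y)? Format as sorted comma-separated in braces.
Constraint 1 (W + Y = V) on D(W)={3,6,7,8} D(Y)={3,4,5,6,7,9} D(V)={3,5,6,7,8,9}: W {3,6,7,8}->{3,6}; Y {3,4,5,6,7,9}->{3,4,5,6}; V {3,5,6,7,8,9}->{6,7,8,9}
Constraint 2 (Y != W) on D(Y)={3,4,5,6} D(W)={3,6}: no change
Constraint 3 (V + W = Y) on D(V)={6,7,8,9} D(W)={3,6} D(Y)={3,4,5,6}: V {6,7,8,9}->{}; W {3,6}->{}; Y {3,4,5,6}->{}
So after all 3 constraints: D(Y) = {}

Answer: {}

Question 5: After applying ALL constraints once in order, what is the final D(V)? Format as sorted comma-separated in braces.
Constraint 1 (W + Y = V) on D(W)={3,6,7,8} D(Y)={3,4,5,6,7,9} D(V)={3,5,6,7,8,9}: W {3,6,7,8}->{3,6}; Y {3,4,5,6,7,9}->{3,4,5,6}; V {3,5,6,7,8,9}->{6,7,8,9}
Constraint 2 (Y != W) on D(Y)={3,4,5,6} D(W)={3,6}: no change
Constraint 3 (V + W = Y) on D(V)={6,7,8,9} D(W)={3,6} D(Y)={3,4,5,6}: V {6,7,8,9}->{}; W {3,6}->{}; Y {3,4,5,6}->{}
So after all 3 constraints: D(V) = {}

Answer: {}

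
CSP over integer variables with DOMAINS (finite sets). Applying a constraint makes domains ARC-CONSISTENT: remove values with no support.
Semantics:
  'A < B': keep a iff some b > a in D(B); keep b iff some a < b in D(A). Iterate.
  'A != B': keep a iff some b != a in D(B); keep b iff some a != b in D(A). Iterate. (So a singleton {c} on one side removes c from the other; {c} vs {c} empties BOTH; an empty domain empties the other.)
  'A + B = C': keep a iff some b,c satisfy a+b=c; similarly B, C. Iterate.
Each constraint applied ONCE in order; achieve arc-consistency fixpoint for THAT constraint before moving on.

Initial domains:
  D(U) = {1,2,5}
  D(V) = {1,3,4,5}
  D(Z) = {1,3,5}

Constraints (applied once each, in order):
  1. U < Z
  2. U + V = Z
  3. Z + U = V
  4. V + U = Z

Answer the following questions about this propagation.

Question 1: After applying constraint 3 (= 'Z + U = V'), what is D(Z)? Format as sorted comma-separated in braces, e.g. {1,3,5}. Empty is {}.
Answer: {3}

Derivation:
Constraint 1 (U < Z) on D(U)={1,2,5} D(Z)={1,3,5}: U {1,2,5}->{1,2}; Z {1,3,5}->{3,5}
Constraint 2 (U + V = Z) on D(U)={1,2} D(V)={1,3,4,5} D(Z)={3,5}: V {1,3,4,5}->{1,3,4}
Constraint 3 (Z + U = V) on D(Z)={3,5} D(U)={1,2} D(V)={1,3,4}: Z {3,5}->{3}; U {1,2}->{1}; V {1,3,4}->{4}
So after constraint 3: D(Z) = {3}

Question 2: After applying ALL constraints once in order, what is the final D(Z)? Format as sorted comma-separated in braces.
Answer: {}

Derivation:
Constraint 1 (U < Z) on D(U)={1,2,5} D(Z)={1,3,5}: U {1,2,5}->{1,2}; Z {1,3,5}->{3,5}
Constraint 2 (U + V = Z) on D(U)={1,2} D(V)={1,3,4,5} D(Z)={3,5}: V {1,3,4,5}->{1,3,4}
Constraint 3 (Z + U = V) on D(Z)={3,5} D(U)={1,2} D(V)={1,3,4}: Z {3,5}->{3}; U {1,2}->{1}; V {1,3,4}->{4}
Constraint 4 (V + U = Z) on D(V)={4} D(U)={1} D(Z)={3}: V {4}->{}; U {1}->{}; Z {3}->{}
So after all 4 constraints: D(Z) = {}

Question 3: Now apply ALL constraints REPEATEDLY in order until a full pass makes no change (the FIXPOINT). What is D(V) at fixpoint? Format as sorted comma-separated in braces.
pass 0 (initial): D(V)={1,3,4,5}
pass 1: U {1,2,5}->{}; V {1,3,4,5}->{}; Z {1,3,5}->{}
pass 2: no change
Fixpoint after 2 passes: D(V) = {}

Answer: {}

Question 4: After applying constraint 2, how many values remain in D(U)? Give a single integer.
Answer: 2

Derivation:
Constraint 1 (U < Z) on D(U)={1,2,5} D(Z)={1,3,5}: U {1,2,5}->{1,2}; Z {1,3,5}->{3,5}
Constraint 2 (U + V = Z) on D(U)={1,2} D(V)={1,3,4,5} D(Z)={3,5}: V {1,3,4,5}->{1,3,4}
So after constraint 2: D(U)={1,2}, size = 2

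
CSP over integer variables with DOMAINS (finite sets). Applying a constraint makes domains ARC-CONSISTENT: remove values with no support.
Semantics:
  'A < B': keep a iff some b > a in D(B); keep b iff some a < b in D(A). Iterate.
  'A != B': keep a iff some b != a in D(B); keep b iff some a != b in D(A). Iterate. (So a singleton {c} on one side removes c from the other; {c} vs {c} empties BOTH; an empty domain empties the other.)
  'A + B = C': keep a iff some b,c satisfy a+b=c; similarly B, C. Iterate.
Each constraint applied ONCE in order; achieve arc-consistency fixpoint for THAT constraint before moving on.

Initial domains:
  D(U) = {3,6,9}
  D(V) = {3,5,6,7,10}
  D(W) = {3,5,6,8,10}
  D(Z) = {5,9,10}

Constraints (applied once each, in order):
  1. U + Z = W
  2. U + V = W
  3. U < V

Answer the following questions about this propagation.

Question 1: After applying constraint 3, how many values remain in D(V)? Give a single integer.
Constraint 1 (U + Z = W) on D(U)={3,6,9} D(Z)={5,9,10} D(W)={3,5,6,8,10}: U {3,6,9}->{3}; Z {5,9,10}->{5}; W {3,5,6,8,10}->{8}
Constraint 2 (U + V = W) on D(U)={3} D(V)={3,5,6,7,10} D(W)={8}: V {3,5,6,7,10}->{5}
Constraint 3 (U < V) on D(U)={3} D(V)={5}: no change
So after constraint 3: D(V)={5}, size = 1

Answer: 1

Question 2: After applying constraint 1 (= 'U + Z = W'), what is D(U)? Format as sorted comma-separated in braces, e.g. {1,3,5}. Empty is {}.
Constraint 1 (U + Z = W) on D(U)={3,6,9} D(Z)={5,9,10} D(W)={3,5,6,8,10}: U {3,6,9}->{3}; Z {5,9,10}->{5}; W {3,5,6,8,10}->{8}
So after constraint 1: D(U) = {3}

Answer: {3}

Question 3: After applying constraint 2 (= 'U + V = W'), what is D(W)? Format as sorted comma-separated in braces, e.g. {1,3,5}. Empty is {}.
Constraint 1 (U + Z = W) on D(U)={3,6,9} D(Z)={5,9,10} D(W)={3,5,6,8,10}: U {3,6,9}->{3}; Z {5,9,10}->{5}; W {3,5,6,8,10}->{8}
Constraint 2 (U + V = W) on D(U)={3} D(V)={3,5,6,7,10} D(W)={8}: V {3,5,6,7,10}->{5}
So after constraint 2: D(W) = {8}

Answer: {8}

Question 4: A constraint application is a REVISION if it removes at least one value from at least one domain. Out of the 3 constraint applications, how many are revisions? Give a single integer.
Answer: 2

Derivation:
Constraint 1 (U + Z = W) on D(U)={3,6,9} D(Z)={5,9,10} D(W)={3,5,6,8,10}: U {3,6,9}->{3}; Z {5,9,10}->{5}; W {3,5,6,8,10}->{8} => REVISION
Constraint 2 (U + V = W) on D(U)={3} D(V)={3,5,6,7,10} D(W)={8}: V {3,5,6,7,10}->{5} => REVISION
Constraint 3 (U < V) on D(U)={3} D(V)={5}: no change => not a revision
Total revisions = 2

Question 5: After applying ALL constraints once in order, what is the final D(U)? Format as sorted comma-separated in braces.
Answer: {3}

Derivation:
Constraint 1 (U + Z = W) on D(U)={3,6,9} D(Z)={5,9,10} D(W)={3,5,6,8,10}: U {3,6,9}->{3}; Z {5,9,10}->{5}; W {3,5,6,8,10}->{8}
Constraint 2 (U + V = W) on D(U)={3} D(V)={3,5,6,7,10} D(W)={8}: V {3,5,6,7,10}->{5}
Constraint 3 (U < V) on D(U)={3} D(V)={5}: no change
So after all 3 constraints: D(U) = {3}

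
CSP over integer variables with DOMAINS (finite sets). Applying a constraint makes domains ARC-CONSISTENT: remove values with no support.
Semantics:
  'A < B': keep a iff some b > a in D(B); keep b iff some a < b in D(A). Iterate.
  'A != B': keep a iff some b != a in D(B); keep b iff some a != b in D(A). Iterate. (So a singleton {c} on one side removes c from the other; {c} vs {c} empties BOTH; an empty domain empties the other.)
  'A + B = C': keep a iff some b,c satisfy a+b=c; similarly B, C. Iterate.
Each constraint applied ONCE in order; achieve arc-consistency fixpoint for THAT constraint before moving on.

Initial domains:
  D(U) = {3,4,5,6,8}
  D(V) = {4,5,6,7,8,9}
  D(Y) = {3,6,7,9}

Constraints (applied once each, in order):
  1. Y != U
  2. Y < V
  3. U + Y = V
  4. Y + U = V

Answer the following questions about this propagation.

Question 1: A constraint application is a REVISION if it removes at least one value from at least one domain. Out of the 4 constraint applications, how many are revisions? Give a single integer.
Answer: 2

Derivation:
Constraint 1 (Y != U) on D(Y)={3,6,7,9} D(U)={3,4,5,6,8}: no change => not a revision
Constraint 2 (Y < V) on D(Y)={3,6,7,9} D(V)={4,5,6,7,8,9}: Y {3,6,7,9}->{3,6,7} => REVISION
Constraint 3 (U + Y = V) on D(U)={3,4,5,6,8} D(Y)={3,6,7} D(V)={4,5,6,7,8,9}: U {3,4,5,6,8}->{3,4,5,6}; Y {3,6,7}->{3,6}; V {4,5,6,7,8,9}->{6,7,8,9} => REVISION
Constraint 4 (Y + U = V) on D(Y)={3,6} D(U)={3,4,5,6} D(V)={6,7,8,9}: no change => not a revision
Total revisions = 2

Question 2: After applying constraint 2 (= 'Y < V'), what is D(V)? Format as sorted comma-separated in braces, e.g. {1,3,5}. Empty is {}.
Answer: {4,5,6,7,8,9}

Derivation:
Constraint 1 (Y != U) on D(Y)={3,6,7,9} D(U)={3,4,5,6,8}: no change
Constraint 2 (Y < V) on D(Y)={3,6,7,9} D(V)={4,5,6,7,8,9}: Y {3,6,7,9}->{3,6,7}
So after constraint 2: D(V) = {4,5,6,7,8,9}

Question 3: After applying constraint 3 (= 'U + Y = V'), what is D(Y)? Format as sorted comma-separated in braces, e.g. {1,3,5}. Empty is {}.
Answer: {3,6}

Derivation:
Constraint 1 (Y != U) on D(Y)={3,6,7,9} D(U)={3,4,5,6,8}: no change
Constraint 2 (Y < V) on D(Y)={3,6,7,9} D(V)={4,5,6,7,8,9}: Y {3,6,7,9}->{3,6,7}
Constraint 3 (U + Y = V) on D(U)={3,4,5,6,8} D(Y)={3,6,7} D(V)={4,5,6,7,8,9}: U {3,4,5,6,8}->{3,4,5,6}; Y {3,6,7}->{3,6}; V {4,5,6,7,8,9}->{6,7,8,9}
So after constraint 3: D(Y) = {3,6}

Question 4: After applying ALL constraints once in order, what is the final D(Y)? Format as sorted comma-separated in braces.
Answer: {3,6}

Derivation:
Constraint 1 (Y != U) on D(Y)={3,6,7,9} D(U)={3,4,5,6,8}: no change
Constraint 2 (Y < V) on D(Y)={3,6,7,9} D(V)={4,5,6,7,8,9}: Y {3,6,7,9}->{3,6,7}
Constraint 3 (U + Y = V) on D(U)={3,4,5,6,8} D(Y)={3,6,7} D(V)={4,5,6,7,8,9}: U {3,4,5,6,8}->{3,4,5,6}; Y {3,6,7}->{3,6}; V {4,5,6,7,8,9}->{6,7,8,9}
Constraint 4 (Y + U = V) on D(Y)={3,6} D(U)={3,4,5,6} D(V)={6,7,8,9}: no change
So after all 4 constraints: D(Y) = {3,6}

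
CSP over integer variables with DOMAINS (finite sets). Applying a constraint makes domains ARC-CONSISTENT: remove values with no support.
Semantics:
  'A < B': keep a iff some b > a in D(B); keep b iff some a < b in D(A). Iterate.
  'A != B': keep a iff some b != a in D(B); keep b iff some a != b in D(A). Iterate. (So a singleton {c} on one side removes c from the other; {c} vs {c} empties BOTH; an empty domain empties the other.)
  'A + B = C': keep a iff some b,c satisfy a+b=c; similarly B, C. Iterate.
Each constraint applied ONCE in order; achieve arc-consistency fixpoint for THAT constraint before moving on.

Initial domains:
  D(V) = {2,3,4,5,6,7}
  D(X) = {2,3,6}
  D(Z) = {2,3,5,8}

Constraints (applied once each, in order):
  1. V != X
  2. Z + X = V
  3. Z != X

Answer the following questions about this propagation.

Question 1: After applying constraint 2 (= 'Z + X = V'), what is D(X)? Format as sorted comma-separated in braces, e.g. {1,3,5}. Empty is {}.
Constraint 1 (V != X) on D(V)={2,3,4,5,6,7} D(X)={2,3,6}: no change
Constraint 2 (Z + X = V) on D(Z)={2,3,5,8} D(X)={2,3,6} D(V)={2,3,4,5,6,7}: Z {2,3,5,8}->{2,3,5}; X {2,3,6}->{2,3}; V {2,3,4,5,6,7}->{4,5,6,7}
So after constraint 2: D(X) = {2,3}

Answer: {2,3}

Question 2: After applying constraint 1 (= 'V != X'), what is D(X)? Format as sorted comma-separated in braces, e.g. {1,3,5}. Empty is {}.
Constraint 1 (V != X) on D(V)={2,3,4,5,6,7} D(X)={2,3,6}: no change
So after constraint 1: D(X) = {2,3,6}

Answer: {2,3,6}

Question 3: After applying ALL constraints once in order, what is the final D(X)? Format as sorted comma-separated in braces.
Answer: {2,3}

Derivation:
Constraint 1 (V != X) on D(V)={2,3,4,5,6,7} D(X)={2,3,6}: no change
Constraint 2 (Z + X = V) on D(Z)={2,3,5,8} D(X)={2,3,6} D(V)={2,3,4,5,6,7}: Z {2,3,5,8}->{2,3,5}; X {2,3,6}->{2,3}; V {2,3,4,5,6,7}->{4,5,6,7}
Constraint 3 (Z != X) on D(Z)={2,3,5} D(X)={2,3}: no change
So after all 3 constraints: D(X) = {2,3}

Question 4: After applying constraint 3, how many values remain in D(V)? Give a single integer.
Answer: 4

Derivation:
Constraint 1 (V != X) on D(V)={2,3,4,5,6,7} D(X)={2,3,6}: no change
Constraint 2 (Z + X = V) on D(Z)={2,3,5,8} D(X)={2,3,6} D(V)={2,3,4,5,6,7}: Z {2,3,5,8}->{2,3,5}; X {2,3,6}->{2,3}; V {2,3,4,5,6,7}->{4,5,6,7}
Constraint 3 (Z != X) on D(Z)={2,3,5} D(X)={2,3}: no change
So after constraint 3: D(V)={4,5,6,7}, size = 4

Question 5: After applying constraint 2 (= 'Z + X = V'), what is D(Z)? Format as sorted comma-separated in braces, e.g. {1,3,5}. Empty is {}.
Constraint 1 (V != X) on D(V)={2,3,4,5,6,7} D(X)={2,3,6}: no change
Constraint 2 (Z + X = V) on D(Z)={2,3,5,8} D(X)={2,3,6} D(V)={2,3,4,5,6,7}: Z {2,3,5,8}->{2,3,5}; X {2,3,6}->{2,3}; V {2,3,4,5,6,7}->{4,5,6,7}
So after constraint 2: D(Z) = {2,3,5}

Answer: {2,3,5}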